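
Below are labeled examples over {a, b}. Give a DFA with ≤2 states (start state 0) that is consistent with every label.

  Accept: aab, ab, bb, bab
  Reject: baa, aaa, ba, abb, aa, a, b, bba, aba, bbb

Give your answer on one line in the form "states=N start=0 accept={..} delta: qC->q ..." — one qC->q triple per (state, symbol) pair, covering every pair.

Fold the examples into a partial DFA from state 0: repeatedly fix the first undefined (state, symbol) met by the shortest-then-alphabetical prefix, trying targets in increasing order and rejecting any under which an Accept and a Reject string meet in one state with the same remainder; add a state when all current targets are rejected. Accepting states are where Accept strings end.
a: 0a undefined. 0a->0: no, aab/b meet in 0 with "b" left. Open state 1: 0a->1.
b: 0b undefined. 0b->0: no, bb/b meet in 0. 0b->1: ok.
aa: 1a undefined. 1a->0: no, aab/baa meet in 1. 1a->1: ok.
ab: 1b undefined. 1b->0: ok.
All examples now run through 2 states with every (state, symbol) defined. Accept strings end in {0}, Reject strings end in {1}; accept={0}.

states=2 start=0 accept={0} delta: 0a->1 0b->1 1a->1 1b->0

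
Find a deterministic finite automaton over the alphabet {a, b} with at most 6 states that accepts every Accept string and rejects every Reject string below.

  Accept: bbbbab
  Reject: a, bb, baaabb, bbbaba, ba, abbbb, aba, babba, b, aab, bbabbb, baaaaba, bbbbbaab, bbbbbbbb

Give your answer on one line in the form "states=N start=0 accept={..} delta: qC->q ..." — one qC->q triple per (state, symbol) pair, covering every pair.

Fold the examples into a partial DFA from state 0: repeatedly fix the first undefined (state, symbol) met by the shortest-then-alphabetical prefix, trying targets in increasing order and rejecting any under which an Accept and a Reject string meet in one state with the same remainder; add a state when all current targets are rejected. Accepting states are where Accept strings end.
a: 0a undefined. 0a->0: ok.
b: 0b undefined. 0b->0: no, bbbbab/a meet in 0. Open state 1: 0b->1.
ba: 1a undefined. 1a->0: ok.
bb: 1b undefined. 1b->0: no, bbbbab/b meet in 1. 1b->1: no, bbbbab/bb meet in 1. Open state 2: 1b->2.
bba: 2a undefined. 2a->0: ok.
bbb: 2b undefined. 2b->0: no, bbbbab/abbbb meet in 1. 2b->1: no, bbbbab/b meet in 1. 2b->2: no, bbbbab/b meet in 1. Open state 3: 2b->3.
bbba: 3a undefined. 3a->0: ok.
bbbb: 3b undefined. 3b->0: no, bbbbab/b meet in 1. 3b->1: no, bbbbab/abbbb meet in 1. 3b->2: no, bbbbab/b meet in 1. 3b->3: no, bbbbab/b meet in 1. Open state 4: 3b->4.
bbbba: 4a undefined. 4a->0: no, bbbbab/b meet in 1. 4a->1: no, bbbbab/bb meet in 2. 4a->2: no, bbbbab/bbabbb meet in 3. 4a->3: no, bbbbab/abbbb meet in 4. 4a->4: ok.
bbbbb: 4b undefined. 4b->0: no, bbbbab/a meet in 0. 4b->1: no, bbbbab/b meet in 1. 4b->2: no, bbbbab/bb meet in 2. 4b->3: no, bbbbab/bbabbb meet in 3. 4b->4: no, bbbbab/abbbb meet in 4. Open state 5: 4b->5.
bbbbba: 5a undefined. 5a->0: ok.
bbbbbb: 5b undefined. 5b->0: ok.
All examples now run through 6 states with every (state, symbol) defined. Accept strings end in {5}, Reject strings end in {0,1,2,3,4}; accept={5}.

states=6 start=0 accept={5} delta: 0a->0 0b->1 1a->0 1b->2 2a->0 2b->3 3a->0 3b->4 4a->4 4b->5 5a->0 5b->0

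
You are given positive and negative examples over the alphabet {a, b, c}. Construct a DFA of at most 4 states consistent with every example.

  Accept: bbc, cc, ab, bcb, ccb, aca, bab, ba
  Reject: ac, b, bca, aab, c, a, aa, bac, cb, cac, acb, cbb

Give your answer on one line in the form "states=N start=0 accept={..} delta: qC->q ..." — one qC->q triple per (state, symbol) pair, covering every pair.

Grow the machine one transition at a time. Run the examples from 0; the earliest place one falls off (shortest prefix, ties alphabetical) gets sent to the lowest-numbered state that keeps every Accept/Reject pair distinguishable — a pair clashes when both reach the same state with identical unread suffix — and to a fresh state only if none does.
a: 0a undefined. 0a->0: no, ab/b meet in 0 with "b" left. Open state 1: 0a->1.
b: 0b undefined. 0b->0: no, bbc/c meet in 0 with "c" left. 0b->1: no, bcb/acb meet in 1 with "cb" left. Open state 2: 0b->2.
c: 0c undefined. 0c->0: no, cc/c meet in 0. 0c->1: no, cc/ac meet in 1 with "c" left. 0c->2: ok.
aa: 1a undefined. 1a->0: ok.
ab: 1b undefined. 1b->0: no, ab/aa meet in 0. 1b->1: no, ab/a meet in 1. 1b->2: no, ab/b meet in 2. Open state 3: 1b->3.
ac: 1c undefined. 1c->0: no, aca/a meet in 1. 1c->1: no, ab/acb meet in 3. 1c->2: ok.
ba: 2a undefined. 2a->0: no, aca/aa meet in 0. 2a->1: no, aca/a meet in 1. 2a->2: no, cc/bac meet in 2 with "c" left. 2a->3: ok.
bb: 2b undefined. 2b->0: no, bbc/ac meet in 2. 2b->1: no, bbc/ac meet in 2. 2b->2: ok.
bc: 2c undefined. 2c->0: no, bbc/aa meet in 0. 2c->1: no, bbc/a meet in 1. 2c->2: no, bbc/ac meet in 2. 2c->3: ok.
bab: 3b undefined. 3b->0: no, bcb/aa meet in 0. 3b->1: no, bcb/a meet in 1. 3b->2: no, bcb/ac meet in 2. 3b->3: ok.
bac: 3c undefined. 3c->0: ok.
bca: 3a undefined. 3a->0: ok.
All examples now run through 4 states with every (state, symbol) defined. Accept strings end in {3}, Reject strings end in {0,1,2}; accept={3}.

states=4 start=0 accept={3} delta: 0a->1 0b->2 0c->2 1a->0 1b->3 1c->2 2a->3 2b->2 2c->3 3a->0 3b->3 3c->0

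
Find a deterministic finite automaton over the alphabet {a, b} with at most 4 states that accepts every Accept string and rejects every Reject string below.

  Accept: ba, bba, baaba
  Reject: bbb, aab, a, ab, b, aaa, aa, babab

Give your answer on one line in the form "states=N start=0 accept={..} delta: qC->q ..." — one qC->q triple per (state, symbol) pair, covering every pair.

states=3 start=0 accept={2} delta: 0a->0 0b->1 1a->2 1b->1 2a->0 2b->0

State merging on the prefix tree: take the shortest (then alphabetical) example prefix whose next move is undefined and point that move at state 0, else 1, else 2, ...; a target is out if some Accept/Reject pair would then sit in one state with the same input left (inseparable). If every existing state is out, open a new one.
a: 0a undefined. 0a->0: ok.
b: 0b undefined. 0b->0: no, ba/bbb meet in 0. Open state 1: 0b->1.
ba: 1a undefined. 1a->0: no, ba/a meet in 0. 1a->1: no, ba/aab meet in 1. Open state 2: 1a->2.
bb: 1b undefined. 1b->0: no, bba/a meet in 0. 1b->1: ok.
baa: 2a undefined. 2a->0: ok.
bab: 2b undefined. 2b->0: ok.
All examples now run through 3 states with every (state, symbol) defined. Accept strings end in {2}, Reject strings end in {0,1}; accept={2}.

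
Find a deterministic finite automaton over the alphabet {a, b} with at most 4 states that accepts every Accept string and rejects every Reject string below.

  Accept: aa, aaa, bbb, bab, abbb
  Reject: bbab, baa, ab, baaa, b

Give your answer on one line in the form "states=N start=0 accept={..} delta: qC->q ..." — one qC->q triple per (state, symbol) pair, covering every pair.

State merging on the prefix tree: take the shortest (then alphabetical) example prefix whose next move is undefined and point that move at state 0, else 1, else 2, ...; a target is out if some Accept/Reject pair would then sit in one state with the same input left (inseparable). If every existing state is out, open a new one.
a: 0a undefined. 0a->0: ok.
b: 0b undefined. 0b->0: no, aa/bbab meet in 0. Open state 1: 0b->1.
ba: 1a undefined. 1a->0: no, aa/baa meet in 0. 1a->1: ok.
bb: 1b undefined. 1b->0: no, bbb/bbab meet in 1. 1b->1: no, bbb/bbab meet in 1. Open state 2: 1b->2.
bba: 2a undefined. 2a->0: ok.
bbb: 2b undefined. 2b->0: ok.
All examples now run through 3 states with every (state, symbol) defined. Accept strings end in {0,2}, Reject strings end in {1}; accept={0,2}.

states=3 start=0 accept={0,2} delta: 0a->0 0b->1 1a->1 1b->2 2a->0 2b->0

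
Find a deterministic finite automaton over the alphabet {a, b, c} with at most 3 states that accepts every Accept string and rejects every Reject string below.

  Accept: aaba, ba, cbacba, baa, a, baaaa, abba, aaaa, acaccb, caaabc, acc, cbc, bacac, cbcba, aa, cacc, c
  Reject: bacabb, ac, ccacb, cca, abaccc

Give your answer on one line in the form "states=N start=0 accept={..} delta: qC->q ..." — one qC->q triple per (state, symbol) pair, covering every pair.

states=3 start=0 accept={1} delta: 0a->1 0b->0 0c->1 1a->1 1b->0 1c->2 2a->0 2b->1 2c->1

State merging on the prefix tree: take the shortest (then alphabetical) example prefix whose next move is undefined and point that move at state 0, else 1, else 2, ...; a target is out if some Accept/Reject pair would then sit in one state with the same input left (inseparable). If every existing state is out, open a new one.
a: 0a undefined. 0a->0: no, c/ac meet in 0 with "c" left. Open state 1: 0a->1.
b: 0b undefined. 0b->0: ok.
c: 0c undefined. 0c->0: no, ba/cca meet in 1. 0c->1: ok.
aa: 1a undefined. 1a->0: no, cacc/ac meet in 1 with "c" left. 1a->1: ok.
ab: 1b undefined. 1b->0: ok.
ac: 1c undefined. 1c->0: no, aaba/cca meet in 1. 1c->1: no, aaba/ac meet in 1. Open state 2: 1c->2.
aca: 2a undefined. 2a->0: ok.
acc: 2c undefined. 2c->0: no, aaba/abaccc meet in 1. 2c->1: ok.
cbacb: 2b undefined. 2b->0: no, acaccb/bacabb meet in 0. 2b->1: ok.
All examples now run through 3 states with every (state, symbol) defined. Accept strings end in {1}, Reject strings end in {0,2}; accept={1}.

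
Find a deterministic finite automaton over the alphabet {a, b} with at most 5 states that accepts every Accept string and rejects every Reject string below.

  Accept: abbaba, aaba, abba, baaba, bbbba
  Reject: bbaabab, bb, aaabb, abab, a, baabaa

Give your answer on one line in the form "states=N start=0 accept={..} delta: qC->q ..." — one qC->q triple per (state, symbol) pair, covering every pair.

states=4 start=0 accept={1,3} delta: 0a->0 0b->1 1a->1 1b->2 2a->3 2b->0 3a->0 3b->1

Grow the machine one transition at a time. Run the examples from 0; the earliest place one falls off (shortest prefix, ties alphabetical) gets sent to the lowest-numbered state that keeps every Accept/Reject pair distinguishable — a pair clashes when both reach the same state with identical unread suffix — and to a fresh state only if none does.
a: 0a undefined. 0a->0: ok.
b: 0b undefined. 0b->0: no, abbaba/bbaabab meet in 0. Open state 1: 0b->1.
ba: 1a undefined. 1a->0: no, aaba/a meet in 0. 1a->1: ok.
bb: 1b undefined. 1b->0: no, abba/bbaabab meet in 0. 1b->1: no, abbaba/bbaabab meet in 1. Open state 2: 1b->2.
bba: 2a undefined. 2a->0: no, abba/a meet in 0. 2a->1: no, abbaba/baabaa meet in 1. 2a->2: no, abba/bb meet in 2. Open state 3: 2a->3.
bbb: 2b undefined. 2b->0: ok.
bbaa: 3a undefined. 3a->0: ok.
abbab: 3b undefined. 3b->0: no, abbaba/a meet in 0. 3b->1: ok.
All examples now run through 4 states with every (state, symbol) defined. Accept strings end in {1,3}, Reject strings end in {0,2}; accept={1,3}.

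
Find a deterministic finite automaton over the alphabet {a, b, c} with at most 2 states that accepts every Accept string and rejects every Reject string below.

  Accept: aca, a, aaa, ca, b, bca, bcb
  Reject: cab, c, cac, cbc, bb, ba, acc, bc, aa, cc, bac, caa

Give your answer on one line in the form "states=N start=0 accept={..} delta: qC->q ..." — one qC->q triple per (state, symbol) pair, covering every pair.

Fold the examples into a partial DFA from state 0: repeatedly fix the first undefined (state, symbol) met by the shortest-then-alphabetical prefix, trying targets in increasing order and rejecting any under which an Accept and a Reject string meet in one state with the same remainder; add a state when all current targets are rejected. Accepting states are where Accept strings end.
a: 0a undefined. 0a->0: no, a/aa meet in 0. Open state 1: 0a->1.
b: 0b undefined. 0b->0: no, a/ba meet in 1. 0b->1: ok.
c: 0c undefined. 0c->0: ok.
aa: 1a undefined. 1a->0: ok.
ac: 1c undefined. 1c->0: ok.
bb: 1b undefined. 1b->0: ok.
All examples now run through 2 states with every (state, symbol) defined. Accept strings end in {1}, Reject strings end in {0}; accept={1}.

states=2 start=0 accept={1} delta: 0a->1 0b->1 0c->0 1a->0 1b->0 1c->0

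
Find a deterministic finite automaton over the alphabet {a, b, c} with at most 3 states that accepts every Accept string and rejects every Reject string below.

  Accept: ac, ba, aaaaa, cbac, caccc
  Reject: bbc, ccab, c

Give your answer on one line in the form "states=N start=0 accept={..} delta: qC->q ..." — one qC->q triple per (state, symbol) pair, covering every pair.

states=2 start=0 accept={1} delta: 0a->1 0b->0 0c->0 1a->0 1b->0 1c->1

Fold the examples into a partial DFA from state 0: repeatedly fix the first undefined (state, symbol) met by the shortest-then-alphabetical prefix, trying targets in increasing order and rejecting any under which an Accept and a Reject string meet in one state with the same remainder; add a state when all current targets are rejected. Accepting states are where Accept strings end.
a: 0a undefined. 0a->0: no, ac/c meet in 0 with "c" left. Open state 1: 0a->1.
b: 0b undefined. 0b->0: ok.
c: 0c undefined. 0c->0: ok.
aa: 1a undefined. 1a->0: ok.
ac: 1c undefined. 1c->0: no, ac/bbc meet in 0. 1c->1: ok.
ccab: 1b undefined. 1b->0: ok.
All examples now run through 2 states with every (state, symbol) defined. Accept strings end in {1}, Reject strings end in {0}; accept={1}.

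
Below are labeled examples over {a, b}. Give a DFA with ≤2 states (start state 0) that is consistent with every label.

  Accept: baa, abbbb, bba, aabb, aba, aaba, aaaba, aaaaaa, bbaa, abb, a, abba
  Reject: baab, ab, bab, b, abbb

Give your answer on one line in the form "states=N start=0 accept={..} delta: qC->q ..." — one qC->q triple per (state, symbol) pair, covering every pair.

states=2 start=0 accept={0} delta: 0a->0 0b->1 1a->0 1b->0

Grow the machine one transition at a time. Run the examples from 0; the earliest place one falls off (shortest prefix, ties alphabetical) gets sent to the lowest-numbered state that keeps every Accept/Reject pair distinguishable — a pair clashes when both reach the same state with identical unread suffix — and to a fresh state only if none does.
a: 0a undefined. 0a->0: ok.
b: 0b undefined. 0b->0: no, baa/baab meet in 0. Open state 1: 0b->1.
ba: 1a undefined. 1a->0: ok.
bb: 1b undefined. 1b->0: ok.
All examples now run through 2 states with every (state, symbol) defined. Accept strings end in {0}, Reject strings end in {1}; accept={0}.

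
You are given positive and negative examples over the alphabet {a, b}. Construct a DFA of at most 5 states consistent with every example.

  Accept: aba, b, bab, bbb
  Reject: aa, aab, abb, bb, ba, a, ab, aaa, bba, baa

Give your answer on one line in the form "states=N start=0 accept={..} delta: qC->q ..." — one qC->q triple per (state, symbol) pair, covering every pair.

states=4 start=0 accept={2} delta: 0a->1 0b->2 1a->1 1b->3 2a->0 2b->0 3a->2 3b->0

Fold the examples into a partial DFA from state 0: repeatedly fix the first undefined (state, symbol) met by the shortest-then-alphabetical prefix, trying targets in increasing order and rejecting any under which an Accept and a Reject string meet in one state with the same remainder; add a state when all current targets are rejected. Accepting states are where Accept strings end.
a: 0a undefined. 0a->0: no, aba/ba meet in 0 with "ba" left. Open state 1: 0a->1.
b: 0b undefined. 0b->0: no, b/bb meet in 0. 0b->1: no, aba/bba meet in 1 with "ba" left. Open state 2: 0b->2.
aa: 1a undefined. 1a->0: no, b/aab meet in 2. 1a->1: ok.
ab: 1b undefined. 1b->0: no, aba/aa meet in 1. 1b->1: no, aba/aa meet in 1. 1b->2: no, aba/ba meet in 2 with "a" left. Open state 3: 1b->3.
ba: 2a undefined. 2a->0: ok.
bb: 2b undefined. 2b->0: ok.
aba: 3a undefined. 3a->0: no, aba/bb meet in 0. 3a->1: no, aba/aa meet in 1. 3a->2: ok.
abb: 3b undefined. 3b->0: ok.
All examples now run through 4 states with every (state, symbol) defined. Accept strings end in {2}, Reject strings end in {0,1,3}; accept={2}.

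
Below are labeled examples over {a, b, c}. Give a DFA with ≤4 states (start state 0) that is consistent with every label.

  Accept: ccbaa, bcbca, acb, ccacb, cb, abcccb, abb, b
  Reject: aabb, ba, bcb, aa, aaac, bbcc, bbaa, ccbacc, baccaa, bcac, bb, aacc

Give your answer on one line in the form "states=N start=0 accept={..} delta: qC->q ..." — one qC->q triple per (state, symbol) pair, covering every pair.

states=3 start=0 accept={1,2} delta: 0a->1 0b->2 0c->0 1a->0 1b->0 1c->0 2a->0 2b->0 2c->1

Fold the examples into a partial DFA from state 0: repeatedly fix the first undefined (state, symbol) met by the shortest-then-alphabetical prefix, trying targets in increasing order and rejecting any under which an Accept and a Reject string meet in one state with the same remainder; add a state when all current targets are rejected. Accepting states are where Accept strings end.
a: 0a undefined. 0a->0: no, abb/aabb meet in 0 with "bb" left. Open state 1: 0a->1.
b: 0b undefined. 0b->0: no, cb/bcb meet in 0 with "cb" left. 0b->1: no, acb/bcb meet in 1 with "cb" left. Open state 2: 0b->2.
c: 0c undefined. 0c->0: ok.
aa: 1a undefined. 1a->0: ok.
ab: 1b undefined. 1b->0: ok.
ac: 1c undefined. 1c->0: ok.
ba: 2a undefined. 2a->0: ok.
bb: 2b undefined. 2b->0: ok.
bc: 2c undefined. 2c->0: no, acb/bcb meet in 2. 2c->1: ok.
All examples now run through 3 states with every (state, symbol) defined. Accept strings end in {1,2}, Reject strings end in {0}; accept={1,2}.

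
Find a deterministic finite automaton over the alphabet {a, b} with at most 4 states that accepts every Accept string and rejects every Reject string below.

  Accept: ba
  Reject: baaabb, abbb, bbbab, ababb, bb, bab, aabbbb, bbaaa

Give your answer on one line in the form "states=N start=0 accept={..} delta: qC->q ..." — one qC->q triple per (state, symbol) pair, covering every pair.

Grow the machine one transition at a time. Run the examples from 0; the earliest place one falls off (shortest prefix, ties alphabetical) gets sent to the lowest-numbered state that keeps every Accept/Reject pair distinguishable — a pair clashes when both reach the same state with identical unread suffix — and to a fresh state only if none does.
a: 0a undefined. 0a->0: ok.
b: 0b undefined. 0b->0: no, ba/baaabb meet in 0. Open state 1: 0b->1.
ba: 1a undefined. 1a->0: ok.
bb: 1b undefined. 1b->0: no, ba/baaabb meet in 0. 1b->1: no, ba/bbaaa meet in 0. Open state 2: 1b->2.
bba: 2a undefined. 2a->0: no, ba/bbaaa meet in 0. 2a->1: no, ba/bbaaa meet in 0. 2a->2: ok.
bbb: 2b undefined. 2b->0: no, ba/abbb meet in 0. 2b->1: ok.
All examples now run through 3 states with every (state, symbol) defined. Accept strings end in {0}, Reject strings end in {1,2}; accept={0}.

states=3 start=0 accept={0} delta: 0a->0 0b->1 1a->0 1b->2 2a->2 2b->1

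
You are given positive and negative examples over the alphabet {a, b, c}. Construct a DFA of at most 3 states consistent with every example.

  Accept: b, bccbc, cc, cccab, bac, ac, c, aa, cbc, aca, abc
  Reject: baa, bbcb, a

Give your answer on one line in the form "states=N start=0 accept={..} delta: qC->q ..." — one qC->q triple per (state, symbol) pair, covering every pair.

states=3 start=0 accept={0,2} delta: 0a->1 0b->2 0c->0 1a->0 1b->0 1c->2 2a->0 2b->1 2c->0

Fold the examples into a partial DFA from state 0: repeatedly fix the first undefined (state, symbol) met by the shortest-then-alphabetical prefix, trying targets in increasing order and rejecting any under which an Accept and a Reject string meet in one state with the same remainder; add a state when all current targets are rejected. Accepting states are where Accept strings end.
a: 0a undefined. 0a->0: no, aa/a meet in 0. Open state 1: 0a->1.
b: 0b undefined. 0b->0: no, aa/baa meet in 1 with "a" left. 0b->1: no, b/a meet in 1. Open state 2: 0b->2.
c: 0c undefined. 0c->0: ok.
aa: 1a undefined. 1a->0: ok.
ab: 1b undefined. 1b->0: ok.
ac: 1c undefined. 1c->0: no, aca/a meet in 1. 1c->1: no, ac/a meet in 1. 1c->2: ok.
ba: 2a undefined. 2a->0: ok.
bb: 2b undefined. 2b->0: no, b/bbcb meet in 2. 2b->1: ok.
bc: 2c undefined. 2c->0: ok.
All examples now run through 3 states with every (state, symbol) defined. Accept strings end in {0,2}, Reject strings end in {1}; accept={0,2}.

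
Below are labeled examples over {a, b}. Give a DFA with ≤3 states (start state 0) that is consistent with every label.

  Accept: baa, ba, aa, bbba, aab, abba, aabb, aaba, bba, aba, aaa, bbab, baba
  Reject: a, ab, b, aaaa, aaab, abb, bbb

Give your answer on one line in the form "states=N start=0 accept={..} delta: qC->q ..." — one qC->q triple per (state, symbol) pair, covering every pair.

Fold the examples into a partial DFA from state 0: repeatedly fix the first undefined (state, symbol) met by the shortest-then-alphabetical prefix, trying targets in increasing order and rejecting any under which an Accept and a Reject string meet in one state with the same remainder; add a state when all current targets are rejected. Accepting states are where Accept strings end.
a: 0a undefined. 0a->0: no, aa/a meet in 0. Open state 1: 0a->1.
b: 0b undefined. 0b->0: no, ba/a meet in 1. 0b->1: ok.
aa: 1a undefined. 1a->0: no, baa/a meet in 1. 1a->1: no, baa/a meet in 1. Open state 2: 1a->2.
ab: 1b undefined. 1b->0: no, bba/a meet in 1. 1b->1: ok.
aaa: 2a undefined. 2a->0: ok.
aab: 2b undefined. 2b->0: no, aabb/a meet in 1. 2b->1: no, aab/a meet in 1. 2b->2: ok.
All examples now run through 3 states with every (state, symbol) defined. Accept strings end in {0,2}, Reject strings end in {1}; accept={0,2}.

states=3 start=0 accept={0,2} delta: 0a->1 0b->1 1a->2 1b->1 2a->0 2b->2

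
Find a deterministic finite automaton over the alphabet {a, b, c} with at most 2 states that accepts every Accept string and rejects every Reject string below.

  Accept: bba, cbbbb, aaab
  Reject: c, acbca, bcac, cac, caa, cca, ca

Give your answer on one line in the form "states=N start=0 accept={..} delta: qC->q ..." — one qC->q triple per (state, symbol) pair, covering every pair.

Grow the machine one transition at a time. Run the examples from 0; the earliest place one falls off (shortest prefix, ties alphabetical) gets sent to the lowest-numbered state that keeps every Accept/Reject pair distinguishable — a pair clashes when both reach the same state with identical unread suffix — and to a fresh state only if none does.
a: 0a undefined. 0a->0: ok.
b: 0b undefined. 0b->0: ok.
c: 0c undefined. 0c->0: no, bba/c meet in 0. Open state 1: 0c->1.
ca: 1a undefined. 1a->0: no, bba/caa meet in 0. 1a->1: ok.
cb: 1b undefined. 1b->0: ok.
cc: 1c undefined. 1c->0: no, bba/bcac meet in 0. 1c->1: ok.
All examples now run through 2 states with every (state, symbol) defined. Accept strings end in {0}, Reject strings end in {1}; accept={0}.

states=2 start=0 accept={0} delta: 0a->0 0b->0 0c->1 1a->1 1b->0 1c->1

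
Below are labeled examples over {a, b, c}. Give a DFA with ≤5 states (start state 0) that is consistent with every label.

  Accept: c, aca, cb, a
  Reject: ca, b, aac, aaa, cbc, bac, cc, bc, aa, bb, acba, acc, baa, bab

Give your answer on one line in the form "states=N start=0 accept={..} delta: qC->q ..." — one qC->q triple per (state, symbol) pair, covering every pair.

states=4 start=0 accept={1} delta: 0a->1 0b->2 0c->1 1a->2 1b->1 1c->3 2a->2 2b->0 2c->0 3a->1 3b->1 3c->0

State merging on the prefix tree: take the shortest (then alphabetical) example prefix whose next move is undefined and point that move at state 0, else 1, else 2, ...; a target is out if some Accept/Reject pair would then sit in one state with the same input left (inseparable). If every existing state is out, open a new one.
a: 0a undefined. 0a->0: no, c/aac meet in 0 with "c" left. Open state 1: 0a->1.
b: 0b undefined. 0b->0: no, c/bc meet in 0 with "c" left. 0b->1: no, a/b meet in 1. Open state 2: 0b->2.
c: 0c undefined. 0c->0: no, c/cc meet in 0. 0c->1: ok.
aa: 1a undefined. 1a->0: no, c/aac meet in 1. 1a->1: no, c/ca meet in 1. 1a->2: ok.
ac: 1c undefined. 1c->0: no, c/acc meet in 1. 1c->1: no, c/cc meet in 1. 1c->2: no, aca/aaa meet in 2 with "a" left. Open state 3: 1c->3.
ba: 2a undefined. 2a->0: no, c/bac meet in 1. 2a->1: no, c/aaa meet in 1. 2a->2: ok.
bb: 2b undefined. 2b->0: ok.
bc: 2c undefined. 2c->0: ok.
cb: 1b undefined. 1b->0: no, c/cbc meet in 1. 1b->1: ok.
aca: 3a undefined. 3a->0: no, aca/aac meet in 0. 3a->1: ok.
acb: 3b undefined. 3b->0: no, c/acba meet in 1. 3b->1: ok.
acc: 3c undefined. 3c->0: ok.
All examples now run through 4 states with every (state, symbol) defined. Accept strings end in {1}, Reject strings end in {0,2,3}; accept={1}.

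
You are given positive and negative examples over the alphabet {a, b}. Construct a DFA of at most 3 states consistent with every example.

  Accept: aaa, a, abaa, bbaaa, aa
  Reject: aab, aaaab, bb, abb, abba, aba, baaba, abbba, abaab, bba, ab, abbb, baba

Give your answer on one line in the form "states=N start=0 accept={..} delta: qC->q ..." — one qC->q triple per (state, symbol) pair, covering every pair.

states=3 start=0 accept={0} delta: 0a->0 0b->1 1a->2 1b->1 2a->0 2b->1

Grow the machine one transition at a time. Run the examples from 0; the earliest place one falls off (shortest prefix, ties alphabetical) gets sent to the lowest-numbered state that keeps every Accept/Reject pair distinguishable — a pair clashes when both reach the same state with identical unread suffix — and to a fresh state only if none does.
a: 0a undefined. 0a->0: ok.
b: 0b undefined. 0b->0: no, aaa/aab meet in 0. Open state 1: 0b->1.
ba: 1a undefined. 1a->0: no, aaa/aba meet in 0. 1a->1: no, abaa/aab meet in 1. Open state 2: 1a->2.
bb: 1b undefined. 1b->0: no, aaa/bb meet in 0. 1b->1: ok.
baa: 2a undefined. 2a->0: ok.
bab: 2b undefined. 2b->0: no, aaa/baba meet in 0. 2b->1: ok.
All examples now run through 3 states with every (state, symbol) defined. Accept strings end in {0}, Reject strings end in {1,2}; accept={0}.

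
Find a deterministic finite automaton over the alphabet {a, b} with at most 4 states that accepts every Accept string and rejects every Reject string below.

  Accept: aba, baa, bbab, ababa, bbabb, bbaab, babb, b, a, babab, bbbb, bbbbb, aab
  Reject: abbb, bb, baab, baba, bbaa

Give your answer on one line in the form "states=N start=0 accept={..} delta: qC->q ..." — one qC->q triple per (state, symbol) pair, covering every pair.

states=4 start=0 accept={0,1,2} delta: 0a->1 0b->2 1a->0 1b->0 2a->2 2b->3 3a->3 3b->1

State merging on the prefix tree: take the shortest (then alphabetical) example prefix whose next move is undefined and point that move at state 0, else 1, else 2, ...; a target is out if some Accept/Reject pair would then sit in one state with the same input left (inseparable). If every existing state is out, open a new one.
a: 0a undefined. 0a->0: no, ababa/baba meet in 0 with "baba" left. Open state 1: 0a->1.
b: 0b undefined. 0b->0: no, aba/baba meet in 1 with "ba" left. 0b->1: no, bbbb/abbb meet in 1 with "bbb" left. Open state 2: 0b->2.
aa: 1a undefined. 1a->0: ok.
ab: 1b undefined. 1b->0: ok.
ba: 2a undefined. 2a->0: no, babb/abbb meet in 2 with "b" left. 2a->1: no, aba/baba meet in 1. 2a->2: ok.
bb: 2b undefined. 2b->0: no, aba/baba meet in 1. 2b->1: no, aba/abbb meet in 1. 2b->2: no, baa/abbb meet in 2. Open state 3: 2b->3.
bba: 3a undefined. 3a->0: no, aba/bbaa meet in 1. 3a->1: no, aba/baba meet in 1. 3a->2: no, baa/baba meet in 2. 3a->3: ok.
bbb: 3b undefined. 3b->0: no, bbbbb/abbb meet in 3. 3b->1: ok.
All examples now run through 4 states with every (state, symbol) defined. Accept strings end in {0,1,2}, Reject strings end in {3}; accept={0,1,2}.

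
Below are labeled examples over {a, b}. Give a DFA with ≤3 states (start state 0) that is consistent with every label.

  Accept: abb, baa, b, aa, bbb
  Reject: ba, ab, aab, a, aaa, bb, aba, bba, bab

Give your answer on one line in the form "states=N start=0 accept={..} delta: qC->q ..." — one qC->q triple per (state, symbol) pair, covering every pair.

Fold the examples into a partial DFA from state 0: repeatedly fix the first undefined (state, symbol) met by the shortest-then-alphabetical prefix, trying targets in increasing order and rejecting any under which an Accept and a Reject string meet in one state with the same remainder; add a state when all current targets are rejected. Accepting states are where Accept strings end.
a: 0a undefined. 0a->0: no, abb/bb meet in 0 with "bb" left. Open state 1: 0a->1.
b: 0b undefined. 0b->0: no, b/bb meet in 0. 0b->1: no, baa/aaa meet in 1 with "aa" left. Open state 2: 0b->2.
aa: 1a undefined. 1a->0: no, b/aab meet in 2. 1a->1: no, aa/a meet in 1. 1a->2: ok.
ab: 1b undefined. 1b->0: ok.
ba: 2a undefined. 2a->0: no, abb/bab meet in 2. 2a->1: ok.
bb: 2b undefined. 2b->0: ok.
All examples now run through 3 states with every (state, symbol) defined. Accept strings end in {2}, Reject strings end in {0,1}; accept={2}.

states=3 start=0 accept={2} delta: 0a->1 0b->2 1a->2 1b->0 2a->1 2b->0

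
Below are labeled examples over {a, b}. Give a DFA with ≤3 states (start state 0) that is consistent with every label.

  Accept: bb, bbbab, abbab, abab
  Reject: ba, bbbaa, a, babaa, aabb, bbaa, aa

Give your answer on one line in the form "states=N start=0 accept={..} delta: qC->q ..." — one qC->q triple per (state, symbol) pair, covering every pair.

Grow the machine one transition at a time. Run the examples from 0; the earliest place one falls off (shortest prefix, ties alphabetical) gets sent to the lowest-numbered state that keeps every Accept/Reject pair distinguishable — a pair clashes when both reach the same state with identical unread suffix — and to a fresh state only if none does.
a: 0a undefined. 0a->0: no, bb/aabb meet in 0 with "bb" left. Open state 1: 0a->1.
b: 0b undefined. 0b->0: ok.
aa: 1a undefined. 1a->0: no, bb/bbbaa meet in 0. 1a->1: ok.
ab: 1b undefined. 1b->0: no, bb/aabb meet in 0. 1b->1: no, bbbab/ba meet in 1. Open state 2: 1b->2.
aba: 2a undefined. 2a->0: ok.
abb: 2b undefined. 2b->0: no, bb/aabb meet in 0. 2b->1: ok.
All examples now run through 3 states with every (state, symbol) defined. Accept strings end in {0,2}, Reject strings end in {1}; accept={0,2}.

states=3 start=0 accept={0,2} delta: 0a->1 0b->0 1a->1 1b->2 2a->0 2b->1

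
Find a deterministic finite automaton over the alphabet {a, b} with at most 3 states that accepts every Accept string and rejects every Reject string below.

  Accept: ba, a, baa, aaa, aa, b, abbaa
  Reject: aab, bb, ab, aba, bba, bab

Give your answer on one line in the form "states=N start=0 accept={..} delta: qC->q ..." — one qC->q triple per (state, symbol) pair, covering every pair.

Fold the examples into a partial DFA from state 0: repeatedly fix the first undefined (state, symbol) met by the shortest-then-alphabetical prefix, trying targets in increasing order and rejecting any under which an Accept and a Reject string meet in one state with the same remainder; add a state when all current targets are rejected. Accepting states are where Accept strings end.
a: 0a undefined. 0a->0: no, ba/aba meet in 0 with "ba" left. Open state 1: 0a->1.
b: 0b undefined. 0b->0: no, ba/bba meet in 1. 0b->1: ok.
aa: 1a undefined. 1a->0: no, a/aab meet in 1. 1a->1: ok.
ab: 1b undefined. 1b->0: no, ba/aba meet in 1. 1b->1: no, ba/aab meet in 1. Open state 2: 1b->2.
aba: 2a undefined. 2a->0: ok.
abb: 2b undefined. 2b->0: ok.
All examples now run through 3 states with every (state, symbol) defined. Accept strings end in {1}, Reject strings end in {0,2}; accept={1}.

states=3 start=0 accept={1} delta: 0a->1 0b->1 1a->1 1b->2 2a->0 2b->0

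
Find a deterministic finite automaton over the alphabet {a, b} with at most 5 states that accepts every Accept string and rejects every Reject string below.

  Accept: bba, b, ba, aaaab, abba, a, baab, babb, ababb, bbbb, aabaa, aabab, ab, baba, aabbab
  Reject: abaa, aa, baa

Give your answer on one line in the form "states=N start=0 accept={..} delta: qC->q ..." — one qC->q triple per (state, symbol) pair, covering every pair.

State merging on the prefix tree: take the shortest (then alphabetical) example prefix whose next move is undefined and point that move at state 0, else 1, else 2, ...; a target is out if some Accept/Reject pair would then sit in one state with the same input left (inseparable). If every existing state is out, open a new one.
a: 0a undefined. 0a->0: no, a/aa meet in 0. Open state 1: 0a->1.
b: 0b undefined. 0b->0: ok.
aa: 1a undefined. 1a->0: no, b/aa meet in 0. 1a->1: no, bba/aa meet in 1. Open state 2: 1a->2.
ab: 1b undefined. 1b->0: ok.
aaa: 2a undefined. 2a->0: ok.
aab: 2b undefined. 2b->0: no, aabaa/abaa meet in 2. 2b->1: ok.
All examples now run through 3 states with every (state, symbol) defined. Accept strings end in {0,1}, Reject strings end in {2}; accept={0,1}.

states=3 start=0 accept={0,1} delta: 0a->1 0b->0 1a->2 1b->0 2a->0 2b->1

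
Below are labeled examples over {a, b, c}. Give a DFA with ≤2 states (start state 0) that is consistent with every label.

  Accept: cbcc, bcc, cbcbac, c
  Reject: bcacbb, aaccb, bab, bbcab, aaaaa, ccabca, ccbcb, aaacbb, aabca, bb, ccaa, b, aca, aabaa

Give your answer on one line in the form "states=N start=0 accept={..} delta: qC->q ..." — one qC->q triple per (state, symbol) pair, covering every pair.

states=2 start=0 accept={1} delta: 0a->0 0b->0 0c->1 1a->0 1b->0 1c->1

Fold the examples into a partial DFA from state 0: repeatedly fix the first undefined (state, symbol) met by the shortest-then-alphabetical prefix, trying targets in increasing order and rejecting any under which an Accept and a Reject string meet in one state with the same remainder; add a state when all current targets are rejected. Accepting states are where Accept strings end.
a: 0a undefined. 0a->0: ok.
b: 0b undefined. 0b->0: ok.
c: 0c undefined. 0c->0: no, cbcc/bcacbb meet in 0. Open state 1: 0c->1.
cb: 1b undefined. 1b->0: ok.
cc: 1c undefined. 1c->0: no, cbcc/aaccb meet in 0. 1c->1: ok.
aca: 1a undefined. 1a->0: ok.
All examples now run through 2 states with every (state, symbol) defined. Accept strings end in {1}, Reject strings end in {0}; accept={1}.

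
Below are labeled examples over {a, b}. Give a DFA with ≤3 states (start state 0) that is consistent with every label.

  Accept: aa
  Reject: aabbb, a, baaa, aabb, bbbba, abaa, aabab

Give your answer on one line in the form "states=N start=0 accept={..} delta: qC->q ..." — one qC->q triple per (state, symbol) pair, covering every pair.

State merging on the prefix tree: take the shortest (then alphabetical) example prefix whose next move is undefined and point that move at state 0, else 1, else 2, ...; a target is out if some Accept/Reject pair would then sit in one state with the same input left (inseparable). If every existing state is out, open a new one.
a: 0a undefined. 0a->0: no, aa/a meet in 0. Open state 1: 0a->1.
b: 0b undefined. 0b->0: ok.
aa: 1a undefined. 1a->0: no, aa/aabbb meet in 0. 1a->1: no, aa/a meet in 1. Open state 2: 1a->2.
ab: 1b undefined. 1b->0: no, aa/abaa meet in 2. 1b->1: ok.
aab: 2b undefined. 2b->0: ok.
abaa: 2a undefined. 2a->0: ok.
All examples now run through 3 states with every (state, symbol) defined. Accept strings end in {2}, Reject strings end in {0,1}; accept={2}.

states=3 start=0 accept={2} delta: 0a->1 0b->0 1a->2 1b->1 2a->0 2b->0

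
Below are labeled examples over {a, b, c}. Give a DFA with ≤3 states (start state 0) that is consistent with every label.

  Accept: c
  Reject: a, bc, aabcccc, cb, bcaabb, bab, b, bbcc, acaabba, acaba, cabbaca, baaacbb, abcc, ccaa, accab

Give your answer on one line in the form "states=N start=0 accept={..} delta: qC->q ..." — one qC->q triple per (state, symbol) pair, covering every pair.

states=3 start=0 accept={2} delta: 0a->0 0b->1 0c->2 1a->0 1b->0 1c->1 2a->0 2b->0 2c->0

State merging on the prefix tree: take the shortest (then alphabetical) example prefix whose next move is undefined and point that move at state 0, else 1, else 2, ...; a target is out if some Accept/Reject pair would then sit in one state with the same input left (inseparable). If every existing state is out, open a new one.
a: 0a undefined. 0a->0: ok.
b: 0b undefined. 0b->0: no, c/bc meet in 0 with "c" left. Open state 1: 0b->1.
c: 0c undefined. 0c->0: no, c/a meet in 0. 0c->1: no, c/b meet in 1. Open state 2: 0c->2.
ba: 1a undefined. 1a->0: ok.
bb: 1b undefined. 1b->0: ok.
bc: 1c undefined. 1c->0: no, c/abcc meet in 2. 1c->1: ok.
ca: 2a undefined. 2a->0: ok.
cb: 2b undefined. 2b->0: ok.
cc: 2c undefined. 2c->0: ok.
All examples now run through 3 states with every (state, symbol) defined. Accept strings end in {2}, Reject strings end in {0,1}; accept={2}.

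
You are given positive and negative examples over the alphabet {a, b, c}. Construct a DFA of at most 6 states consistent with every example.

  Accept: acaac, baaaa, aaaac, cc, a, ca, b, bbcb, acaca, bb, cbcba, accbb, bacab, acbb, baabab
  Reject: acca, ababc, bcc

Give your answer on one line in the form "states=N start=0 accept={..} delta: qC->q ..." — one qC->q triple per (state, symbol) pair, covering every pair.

states=4 start=0 accept={0,1,2} delta: 0a->0 0b->1 0c->1 1a->2 1b->0 1c->2 2a->3 2b->2 2c->3 3a->0 3b->0 3c->0

Fold the examples into a partial DFA from state 0: repeatedly fix the first undefined (state, symbol) met by the shortest-then-alphabetical prefix, trying targets in increasing order and rejecting any under which an Accept and a Reject string meet in one state with the same remainder; add a state when all current targets are rejected. Accepting states are where Accept strings end.
a: 0a undefined. 0a->0: ok.
b: 0b undefined. 0b->0: no, aaaac/ababc meet in 0 with "c" left. Open state 1: 0b->1.
c: 0c undefined. 0c->0: no, acaac/acca meet in 0. 0c->1: ok.
ba: 1a undefined. 1a->0: no, cc/ababc meet in 1 with "c" left. 1a->1: no, acaca/acca meet in 1 with "ca" left. Open state 2: 1a->2.
bb: 1b undefined. 1b->0: ok.
bc: 1c undefined. 1c->0: no, aaaac/bcc meet in 1. 1c->1: no, aaaac/bcc meet in 1. 1c->2: ok.
baa: 2a undefined. 2a->0: no, baaaa/acca meet in 0. 2a->1: no, baaaa/acca meet in 1. 2a->2: no, acaac/bcc meet in 2 with "c" left. Open state 3: 2a->3.
bac: 2c undefined. 2c->0: no, a/bcc meet in 0. 2c->1: no, aaaac/bcc meet in 1. 2c->2: no, cc/bcc meet in 2. 2c->3: ok.
abab: 2b undefined. 2b->0: no, aaaac/ababc meet in 1. 2b->1: no, cc/ababc meet in 2. 2b->2: ok.
baaa: 3a undefined. 3a->0: ok.
baab: 3b undefined. 3b->0: ok.
acaac: 3c undefined. 3c->0: ok.
All examples now run through 4 states with every (state, symbol) defined. Accept strings end in {0,1,2}, Reject strings end in {3}; accept={0,1,2}.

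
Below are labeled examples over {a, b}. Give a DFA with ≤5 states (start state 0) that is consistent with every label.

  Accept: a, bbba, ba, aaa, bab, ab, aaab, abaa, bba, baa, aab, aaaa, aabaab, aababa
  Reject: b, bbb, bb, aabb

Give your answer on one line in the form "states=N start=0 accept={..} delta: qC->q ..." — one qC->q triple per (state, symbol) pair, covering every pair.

Fold the examples into a partial DFA from state 0: repeatedly fix the first undefined (state, symbol) met by the shortest-then-alphabetical prefix, trying targets in increasing order and rejecting any under which an Accept and a Reject string meet in one state with the same remainder; add a state when all current targets are rejected. Accepting states are where Accept strings end.
a: 0a undefined. 0a->0: no, ab/b meet in 0 with "b" left. Open state 1: 0a->1.
b: 0b undefined. 0b->0: ok.
aa: 1a undefined. 1a->0: no, baa/b meet in 0. 1a->1: ok.
ab: 1b undefined. 1b->0: no, bab/b meet in 0. 1b->1: no, a/aabb meet in 1. Open state 2: 1b->2.
aba: 2a undefined. 2a->0: ok.
aabb: 2b undefined. 2b->0: ok.
All examples now run through 3 states with every (state, symbol) defined. Accept strings end in {1,2}, Reject strings end in {0}; accept={1,2}.

states=3 start=0 accept={1,2} delta: 0a->1 0b->0 1a->1 1b->2 2a->0 2b->0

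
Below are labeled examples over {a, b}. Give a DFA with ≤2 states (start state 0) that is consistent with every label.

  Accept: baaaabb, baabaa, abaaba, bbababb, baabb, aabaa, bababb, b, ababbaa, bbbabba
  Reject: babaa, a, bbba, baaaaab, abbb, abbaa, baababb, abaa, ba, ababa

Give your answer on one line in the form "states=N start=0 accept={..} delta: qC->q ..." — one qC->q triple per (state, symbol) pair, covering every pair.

states=2 start=0 accept={0} delta: 0a->1 0b->0 1a->0 1b->1

State merging on the prefix tree: take the shortest (then alphabetical) example prefix whose next move is undefined and point that move at state 0, else 1, else 2, ...; a target is out if some Accept/Reject pair would then sit in one state with the same input left (inseparable). If every existing state is out, open a new one.
a: 0a undefined. 0a->0: no, aabaa/abaa meet in 0 with "baa" left. Open state 1: 0a->1.
b: 0b undefined. 0b->0: ok.
aa: 1a undefined. 1a->0: ok.
ab: 1b undefined. 1b->0: no, baaaabb/babaa meet in 0. 1b->1: ok.
All examples now run through 2 states with every (state, symbol) defined. Accept strings end in {0}, Reject strings end in {1}; accept={0}.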